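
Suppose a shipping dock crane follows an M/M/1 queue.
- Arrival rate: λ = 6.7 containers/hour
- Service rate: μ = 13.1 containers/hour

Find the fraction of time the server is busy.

Server utilization: ρ = λ/μ
ρ = 6.7/13.1 = 0.5115
The server is busy 51.15% of the time.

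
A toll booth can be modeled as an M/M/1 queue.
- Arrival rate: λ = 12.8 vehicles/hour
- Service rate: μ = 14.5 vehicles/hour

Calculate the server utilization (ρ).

Server utilization: ρ = λ/μ
ρ = 12.8/14.5 = 0.8828
The server is busy 88.28% of the time.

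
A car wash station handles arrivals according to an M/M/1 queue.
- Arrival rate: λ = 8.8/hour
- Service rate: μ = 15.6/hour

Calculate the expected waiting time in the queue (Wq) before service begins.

First, compute utilization: ρ = λ/μ = 8.8/15.6 = 0.5641
For M/M/1: Wq = λ/(μ(μ-λ))
Wq = 8.8/(15.6 × (15.6-8.8))
Wq = 8.8/(15.6 × 6.80)
Wq = 0.08296 hours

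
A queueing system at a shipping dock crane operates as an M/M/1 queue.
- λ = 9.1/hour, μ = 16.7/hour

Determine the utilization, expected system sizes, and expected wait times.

Step 1: ρ = λ/μ = 9.1/16.7 = 0.5449
Step 2: L = λ/(μ-λ) = 9.1/7.60 = 1.1974
Step 3: Lq = λ²/(μ(μ-λ)) = 82.81/(16.7×7.60) = 0.6525
Step 4: W = 1/(μ-λ) = 1/7.60 = 0.13158
Step 5: Wq = λ/(μ(μ-λ)) = 9.1/(16.7×7.60) = 0.07170
Step 6: P(0) = 1-ρ = 0.4551
Verify: L = λW = 9.1×0.13158 = 1.1974 ✔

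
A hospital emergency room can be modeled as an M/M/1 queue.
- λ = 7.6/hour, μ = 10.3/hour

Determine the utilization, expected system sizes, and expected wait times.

Step 1: ρ = λ/μ = 7.6/10.3 = 0.7379
Step 2: L = λ/(μ-λ) = 7.6/2.70 = 2.8148
Step 3: Lq = λ²/(μ(μ-λ)) = 57.76/(10.3×2.70) = 2.0770
Step 4: W = 1/(μ-λ) = 1/2.70 = 0.37037
Step 5: Wq = λ/(μ(μ-λ)) = 7.6/(10.3×2.70) = 0.2733
Step 6: P(0) = 1-ρ = 0.2621
Verify: L = λW = 7.6×0.37037 = 2.8148 ✔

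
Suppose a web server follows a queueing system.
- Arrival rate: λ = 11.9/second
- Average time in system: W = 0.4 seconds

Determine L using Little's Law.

Little's Law: L = λW
L = 11.9 × 0.4 = 4.7600 requests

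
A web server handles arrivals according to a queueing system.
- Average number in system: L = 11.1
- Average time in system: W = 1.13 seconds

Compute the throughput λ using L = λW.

Little's Law: L = λW, so λ = L/W
λ = 11.1/1.13 = 9.8230 requests/second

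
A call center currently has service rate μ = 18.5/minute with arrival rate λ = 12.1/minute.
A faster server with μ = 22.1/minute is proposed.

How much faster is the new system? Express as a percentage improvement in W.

System 1: ρ₁ = 12.1/18.5 = 0.6541, W₁ = 1/(18.5-12.1) = 0.15625
System 2: ρ₂ = 12.1/22.1 = 0.5475, W₂ = 1/(22.1-12.1) = 0.10000
Improvement: (W₁-W₂)/W₁ = (0.15625-0.10000)/0.15625 = 36.00%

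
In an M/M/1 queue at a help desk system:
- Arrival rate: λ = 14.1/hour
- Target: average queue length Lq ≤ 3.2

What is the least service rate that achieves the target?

For M/M/1: Lq = λ²/(μ(μ-λ))
Need Lq ≤ 3.2, i.e. μ(μ-λ) ≥ λ²/3.2
μ² - 14.1μ - 198.81/3.2 ≥ 0  →  μ² - 14.1μ - 62.12812 ≥ 0
Quadratic formula (positive root): μ = [λ + √(λ² + 4×62.12812)]/2
Discriminant: 198.81 + 4×62.12812 = 447.3225, √447.3225 = 21.1500
μ ≥ (14.1 + 21.1500)/2 = 17.6250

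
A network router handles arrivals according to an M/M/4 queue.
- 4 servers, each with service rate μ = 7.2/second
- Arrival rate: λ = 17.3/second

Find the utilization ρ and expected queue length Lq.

Traffic intensity: ρ = λ/(cμ) = 17.3/(4×7.2) = 0.6007
Since ρ = 0.6007 < 1, system is stable.
Offered load a = λ/μ = cρ = 17.3/7.2 = 2.4028
P₀ = [ Σₙ₌₀^3 aⁿ/n! + a^4/(4!(1-ρ)) ]⁻¹
Σ = a^0/0! + a^1/1! + a^2/2! + a^3/3! = 1.0000 + 2.4028 + 2.8867 + 2.3120 = 8.6015
a^4/(4!(1-ρ)) = 33.3315/(24 × 0.3993) = 3.4781
P₀ = 1/(8.6015 + 3.4781) = 0.08278
Lq = P₀·a^4·ρ / (4!(1-ρ)²) = 0.0827847 × 33.3315 × 0.600694 / (24 × 0.159445) = 0.4331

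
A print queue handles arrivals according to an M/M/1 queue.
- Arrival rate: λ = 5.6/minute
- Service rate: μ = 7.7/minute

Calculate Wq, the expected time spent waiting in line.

First, compute utilization: ρ = λ/μ = 5.6/7.7 = 0.7273
For M/M/1: Wq = λ/(μ(μ-λ))
Wq = 5.6/(7.7 × (7.7-5.6))
Wq = 5.6/(7.7 × 2.10)
Wq = 0.3463 minutes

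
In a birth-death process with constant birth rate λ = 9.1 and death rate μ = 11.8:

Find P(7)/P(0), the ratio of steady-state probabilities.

For constant rates: P(n)/P(0) = (λ/μ)^n
P(7)/P(0) = (9.1/11.8)^7 = 0.7712^7 = 0.1622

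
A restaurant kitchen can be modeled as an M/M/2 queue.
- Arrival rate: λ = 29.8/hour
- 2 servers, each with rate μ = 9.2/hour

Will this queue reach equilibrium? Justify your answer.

Stability requires ρ = λ/(cμ) < 1
ρ = 29.8/(2 × 9.2) = 29.8/18.40 = 1.6196
Since 1.6196 ≥ 1, the system is UNSTABLE.
Need c > λ/μ = 29.8/9.2 = 3.24.
Minimum servers needed: c = 4.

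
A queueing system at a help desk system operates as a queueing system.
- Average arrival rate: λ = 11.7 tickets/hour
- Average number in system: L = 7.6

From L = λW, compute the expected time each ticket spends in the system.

Little's Law: L = λW, so W = L/λ
W = 7.6/11.7 = 0.6496 hours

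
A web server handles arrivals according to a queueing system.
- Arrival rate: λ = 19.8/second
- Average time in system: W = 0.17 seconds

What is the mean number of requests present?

Little's Law: L = λW
L = 19.8 × 0.17 = 3.3660 requests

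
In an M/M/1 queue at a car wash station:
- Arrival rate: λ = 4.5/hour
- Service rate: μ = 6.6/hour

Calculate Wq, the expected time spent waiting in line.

First, compute utilization: ρ = λ/μ = 4.5/6.6 = 0.6818
For M/M/1: Wq = λ/(μ(μ-λ))
Wq = 4.5/(6.6 × (6.6-4.5))
Wq = 4.5/(6.6 × 2.10)
Wq = 0.3247 hours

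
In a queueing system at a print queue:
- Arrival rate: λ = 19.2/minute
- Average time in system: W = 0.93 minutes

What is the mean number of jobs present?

Little's Law: L = λW
L = 19.2 × 0.93 = 17.8560 jobs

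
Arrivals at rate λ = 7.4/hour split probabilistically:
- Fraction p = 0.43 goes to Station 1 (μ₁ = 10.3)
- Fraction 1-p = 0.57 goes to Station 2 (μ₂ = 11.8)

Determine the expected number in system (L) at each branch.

Effective rates: λ₁ = 7.4×0.43 = 3.182, λ₂ = 7.4×0.57 = 4.218
Station 1: ρ₁ = 3.182/10.3 = 0.3089, L₁ = ρ₁/(1-ρ₁) = 0.3089/(1-0.3089) = 0.4470
Station 2: ρ₂ = 4.218/11.8 = 0.35746, L₂ = ρ₂/(1-ρ₂) = 0.35746/(1-0.35746) = 0.5563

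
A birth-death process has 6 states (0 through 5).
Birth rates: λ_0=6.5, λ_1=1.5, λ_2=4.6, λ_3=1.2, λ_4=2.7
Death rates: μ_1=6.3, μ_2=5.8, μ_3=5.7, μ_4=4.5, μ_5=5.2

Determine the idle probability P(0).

Ratios P(n)/P(0) = (λ₀···λₙ₋₁)/(μ₁···μₙ):
P(1)/P(0) = (6.5)/(6.3) = 1.03175
P(2)/P(0) = (6.5×1.5)/(6.3×5.8) = 0.266831
P(3)/P(0) = (6.5×1.5×4.6)/(6.3×5.8×5.7) = 0.215337
P(4)/P(0) = (6.5×1.5×4.6×1.2)/(6.3×5.8×5.7×4.5) = 0.0574233
P(5)/P(0) = (6.5×1.5×4.6×1.2×2.7)/(6.3×5.8×5.7×4.5×5.2) = 0.0298159

Normalization: ∑ P(n) = 1
P(0) × (1.00000 + 1.03175 + 0.266831 + 0.215337 + 0.0574233 + 0.0298159) = 1
P(0) × 2.6012 = 1
P(0) = 1/2.6012 = 0.3844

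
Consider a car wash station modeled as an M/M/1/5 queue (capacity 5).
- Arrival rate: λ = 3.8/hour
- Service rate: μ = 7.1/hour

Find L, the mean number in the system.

ρ = λ/μ = 3.8/7.1 = 0.5352
P₀ = (1-ρ)/(1-ρ^(K+1)) = (1-0.5352)/(1-0.5352^6) = 0.4648/0.9765 = 0.4760
P_K = P₀×ρ^K = 0.4760 × 0.5352^5 = 0.4760 × 0.04391 = 0.02090
L = ρ[1 - (K+1)ρ^K + Kρ^(K+1)] / [(1-ρ)(1-ρ^(K+1))]
L = 0.5352 × (1 - 6×0.04391 + 5×0.02350) / ((1 - 0.5352) × (1 - 0.02350)) = 1.0071 cars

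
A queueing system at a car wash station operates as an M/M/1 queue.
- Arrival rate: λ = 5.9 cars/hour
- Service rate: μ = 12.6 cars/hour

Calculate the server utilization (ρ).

Server utilization: ρ = λ/μ
ρ = 5.9/12.6 = 0.4683
The server is busy 46.83% of the time.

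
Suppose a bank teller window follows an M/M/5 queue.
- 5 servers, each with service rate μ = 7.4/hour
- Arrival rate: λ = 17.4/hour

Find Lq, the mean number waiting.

Traffic intensity: ρ = λ/(cμ) = 17.4/(5×7.4) = 0.4703
Since ρ = 0.4703 < 1, system is stable.
Offered load a = λ/μ = cρ = 17.4/7.4 = 2.3514
P₀ = [ Σₙ₌₀^4 aⁿ/n! + a^5/(5!(1-ρ)) ]⁻¹
Σ = a^0/0! + a^1/1! + a^2/2! + a^3/3! + a^4/4! = 1.0000 + 2.3514 + 2.7644 + 2.1667 + 1.2737 = 9.5562
a^5/(5!(1-ρ)) = 71.8766/(120 × 0.52973) = 1.1307
P₀ = 1/(9.5562 + 1.1307) = 0.09357
Lq = P₀·a^5·ρ / (5!(1-ρ)²) = 0.093573 × 71.8766 × 0.47027 / (120 × 0.28061) = 0.09393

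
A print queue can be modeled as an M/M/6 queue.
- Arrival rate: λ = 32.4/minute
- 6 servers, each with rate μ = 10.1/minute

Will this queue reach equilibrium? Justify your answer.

Stability requires ρ = λ/(cμ) < 1
ρ = 32.4/(6 × 10.1) = 32.4/60.60 = 0.5347
Since 0.5347 < 1, the system is STABLE.
The servers are busy 53.47% of the time.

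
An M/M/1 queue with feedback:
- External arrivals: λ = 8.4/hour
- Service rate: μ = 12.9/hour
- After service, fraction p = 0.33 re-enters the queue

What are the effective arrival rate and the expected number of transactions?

Effective arrival rate: λ_eff = λ/(1-p) = 8.4/(1-0.33) = 8.4/0.67 = 12.5373134
ρ = λ_eff/μ = 12.5373134/12.9 = 0.9718848
L = ρ/(1-ρ) = 0.9718848/(1-0.9718848) = 34.5679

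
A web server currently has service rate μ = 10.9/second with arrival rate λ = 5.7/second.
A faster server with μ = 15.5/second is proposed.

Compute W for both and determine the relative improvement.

System 1: ρ₁ = 5.7/10.9 = 0.5229, W₁ = 1/(10.9-5.7) = 0.19231
System 2: ρ₂ = 5.7/15.5 = 0.3677, W₂ = 1/(15.5-5.7) = 0.10204
Improvement: (W₁-W₂)/W₁ = (0.19231-0.10204)/0.19231 = 46.94%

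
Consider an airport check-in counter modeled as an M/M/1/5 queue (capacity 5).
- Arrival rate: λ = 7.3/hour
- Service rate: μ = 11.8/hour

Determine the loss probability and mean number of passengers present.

ρ = λ/μ = 7.3/11.8 = 0.61864
P₀ = (1-ρ)/(1-ρ^(K+1)) = (1-0.61864)/(1-0.61864^6) = 0.38136/0.94394 = 0.4040
P_K = P₀×ρ^K = 0.4040 × 0.61864^5 = 0.4040 × 0.09061 = 0.03661
Blocking probability P_5 = 0.03661 (3.66%)
L = ρ[1 - (K+1)ρ^K + Kρ^(K+1)] / [(1-ρ)(1-ρ^(K+1))]
L = 0.61864 × (1 - 6×0.09061 + 5×0.05606) / ((1 - 0.61864) × (1 - 0.05606)) = 1.2659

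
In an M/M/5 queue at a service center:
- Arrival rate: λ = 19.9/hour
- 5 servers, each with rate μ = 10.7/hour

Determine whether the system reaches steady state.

Stability requires ρ = λ/(cμ) < 1
ρ = 19.9/(5 × 10.7) = 19.9/53.50 = 0.3720
Since 0.3720 < 1, the system is STABLE.
The servers are busy 37.20% of the time.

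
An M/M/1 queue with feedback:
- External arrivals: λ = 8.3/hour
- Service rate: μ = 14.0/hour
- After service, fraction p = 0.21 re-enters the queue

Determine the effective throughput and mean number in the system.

Effective arrival rate: λ_eff = λ/(1-p) = 8.3/(1-0.21) = 8.3/0.79 = 10.5063
ρ = λ_eff/μ = 10.5063/14.0 = 0.75045
L = ρ/(1-ρ) = 0.75045/(1-0.75045) = 3.0072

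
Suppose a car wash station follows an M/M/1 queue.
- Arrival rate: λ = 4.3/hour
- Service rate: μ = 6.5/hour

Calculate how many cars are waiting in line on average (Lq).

ρ = λ/μ = 4.3/6.5 = 0.6615
For M/M/1: Lq = λ²/(μ(μ-λ))
Lq = 18.49/(6.5 × 2.20)
Lq = 1.2930 cars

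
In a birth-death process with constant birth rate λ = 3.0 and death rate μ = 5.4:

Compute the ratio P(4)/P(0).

For constant rates: P(n)/P(0) = (λ/μ)^n
P(4)/P(0) = (3.0/5.4)^4 = 0.55556^4 = 0.09526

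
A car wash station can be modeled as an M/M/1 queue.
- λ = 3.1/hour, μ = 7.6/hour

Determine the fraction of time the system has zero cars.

ρ = λ/μ = 3.1/7.6 = 0.4079
P(0) = 1 - ρ = 1 - 0.4079 = 0.5921
The server is idle 59.21% of the time.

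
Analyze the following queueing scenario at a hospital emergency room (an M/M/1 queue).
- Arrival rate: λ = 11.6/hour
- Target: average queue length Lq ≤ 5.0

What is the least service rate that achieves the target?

For M/M/1: Lq = λ²/(μ(μ-λ))
Need Lq ≤ 5.0, i.e. μ(μ-λ) ≥ λ²/5.0
μ² - 11.6μ - 134.56/5.0 ≥ 0  →  μ² - 11.6μ - 26.9120 ≥ 0
Quadratic formula (positive root): μ = [λ + √(λ² + 4×26.9120)]/2
Discriminant: 134.56 + 4×26.9120 = 242.2080, √242.2080 = 15.5630
μ ≥ (11.6 + 15.5630)/2 = 13.5815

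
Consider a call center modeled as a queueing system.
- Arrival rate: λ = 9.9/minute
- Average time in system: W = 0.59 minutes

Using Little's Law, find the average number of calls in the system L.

Little's Law: L = λW
L = 9.9 × 0.59 = 5.8410 calls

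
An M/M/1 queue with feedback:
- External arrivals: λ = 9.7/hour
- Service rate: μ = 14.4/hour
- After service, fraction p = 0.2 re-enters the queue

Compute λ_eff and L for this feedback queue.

Effective arrival rate: λ_eff = λ/(1-p) = 9.7/(1-0.2) = 9.7/0.80 = 12.1250
ρ = λ_eff/μ = 12.1250/14.4 = 0.842014
L = ρ/(1-ρ) = 0.842014/(1-0.842014) = 5.3297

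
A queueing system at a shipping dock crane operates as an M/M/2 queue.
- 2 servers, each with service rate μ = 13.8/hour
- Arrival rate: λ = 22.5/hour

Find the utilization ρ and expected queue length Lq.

Traffic intensity: ρ = λ/(cμ) = 22.5/(2×13.8) = 0.8152
Since ρ = 0.8152 < 1, system is stable.
Offered load a = λ/μ = cρ = 22.5/13.8 = 1.6304
P₀ = [ Σₙ₌₀^1 aⁿ/n! + a^2/(2!(1-ρ)) ]⁻¹
Σ = a^0/0! + a^1/1! = 1.0000 + 1.6304 = 2.6304
a^2/(2!(1-ρ)) = 2.6583/(2 × 0.18478) = 7.1931
P₀ = 1/(2.6304 + 7.1931) = 0.1018
Lq = P₀·a^2·ρ / (2!(1-ρ)²) = 0.101796 × 2.65832 × 0.815217 / (2 × 0.0341446) = 3.2304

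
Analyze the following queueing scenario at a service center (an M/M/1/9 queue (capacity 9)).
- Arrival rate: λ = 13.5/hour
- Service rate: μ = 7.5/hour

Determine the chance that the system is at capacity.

ρ = λ/μ = 13.5/7.5 = 1.8000
P₀ = (1-ρ)/(1-ρ^(K+1)) = (1-1.8000)/(1-1.8000^10) = -0.8000/-356.0467 = 0.002247
P_K = P₀×ρ^K = 0.002247 × 1.8000^9 = 0.002247 × 198.3593 = 0.4457
Blocking probability = 44.57%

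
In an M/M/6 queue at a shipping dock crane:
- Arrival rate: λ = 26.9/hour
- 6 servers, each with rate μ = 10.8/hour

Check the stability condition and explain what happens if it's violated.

Stability requires ρ = λ/(cμ) < 1
ρ = 26.9/(6 × 10.8) = 26.9/64.80 = 0.4151
Since 0.4151 < 1, the system is STABLE.
The servers are busy 41.51% of the time.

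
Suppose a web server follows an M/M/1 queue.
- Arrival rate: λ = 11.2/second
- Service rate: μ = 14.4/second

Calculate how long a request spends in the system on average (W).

First, compute utilization: ρ = λ/μ = 11.2/14.4 = 0.7778
For M/M/1: W = 1/(μ-λ)
W = 1/(14.4-11.2) = 1/3.20
W = 0.3125 seconds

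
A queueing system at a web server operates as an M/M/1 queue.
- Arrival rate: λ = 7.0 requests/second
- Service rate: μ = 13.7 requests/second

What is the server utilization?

Server utilization: ρ = λ/μ
ρ = 7.0/13.7 = 0.5109
The server is busy 51.09% of the time.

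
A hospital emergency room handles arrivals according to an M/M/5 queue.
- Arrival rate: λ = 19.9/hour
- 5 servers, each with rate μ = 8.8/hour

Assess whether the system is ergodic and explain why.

Stability requires ρ = λ/(cμ) < 1
ρ = 19.9/(5 × 8.8) = 19.9/44.00 = 0.4523
Since 0.4523 < 1, the system is STABLE.
The servers are busy 45.23% of the time.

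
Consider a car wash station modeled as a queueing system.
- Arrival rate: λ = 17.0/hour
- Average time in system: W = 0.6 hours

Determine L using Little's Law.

Little's Law: L = λW
L = 17.0 × 0.6 = 10.2000 cars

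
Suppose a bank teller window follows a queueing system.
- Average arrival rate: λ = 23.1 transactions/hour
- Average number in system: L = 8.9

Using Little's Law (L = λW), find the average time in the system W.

Little's Law: L = λW, so W = L/λ
W = 8.9/23.1 = 0.3853 hours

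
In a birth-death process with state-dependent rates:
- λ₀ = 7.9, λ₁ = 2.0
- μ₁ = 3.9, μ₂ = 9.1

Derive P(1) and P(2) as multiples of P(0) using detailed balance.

Balance equations:
State 0: λ₀P₀ = μ₁P₁ → P₁ = (λ₀/μ₁)P₀ = (7.9/3.9)P₀ = 2.0256P₀
State 1: P₂ = (λ₀λ₁)/(μ₁μ₂)P₀ = (7.9×2.0)/(3.9×9.1)P₀ = 0.4452P₀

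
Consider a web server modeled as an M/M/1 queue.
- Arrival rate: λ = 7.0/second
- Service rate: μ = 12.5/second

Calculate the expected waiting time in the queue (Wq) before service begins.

First, compute utilization: ρ = λ/μ = 7.0/12.5 = 0.5600
For M/M/1: Wq = λ/(μ(μ-λ))
Wq = 7.0/(12.5 × (12.5-7.0))
Wq = 7.0/(12.5 × 5.50)
Wq = 0.1018 seconds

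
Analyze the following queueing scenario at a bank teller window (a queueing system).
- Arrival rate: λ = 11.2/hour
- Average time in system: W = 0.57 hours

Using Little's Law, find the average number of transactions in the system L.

Little's Law: L = λW
L = 11.2 × 0.57 = 6.3840 transactions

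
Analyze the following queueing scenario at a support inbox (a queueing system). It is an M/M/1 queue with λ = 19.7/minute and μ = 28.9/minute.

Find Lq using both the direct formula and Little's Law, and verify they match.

Method 1 (direct): Lq = λ²/(μ(μ-λ)) = 388.09/(28.9 × 9.20) = 1.4596

Method 2 (Little's Law):
W = 1/(μ-λ) = 1/9.20 = 0.108696
Wq = W - 1/μ = 0.108696 - 0.0346021 = 0.07409
Lq = λWq = 19.7 × 0.07409 = 1.4596 ✔ (matches Method 1)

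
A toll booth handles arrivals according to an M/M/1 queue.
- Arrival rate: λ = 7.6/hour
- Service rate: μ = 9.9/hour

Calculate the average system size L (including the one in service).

ρ = λ/μ = 7.6/9.9 = 0.7677
For M/M/1: L = λ/(μ-λ)
L = 7.6/(9.9-7.6) = 7.6/2.30
L = 3.3043 vehicles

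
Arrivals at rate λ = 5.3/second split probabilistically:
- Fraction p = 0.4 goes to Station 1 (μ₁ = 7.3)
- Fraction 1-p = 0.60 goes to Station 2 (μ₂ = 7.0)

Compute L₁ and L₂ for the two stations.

Effective rates: λ₁ = 5.3×0.4 = 2.12, λ₂ = 5.3×0.60 = 3.18
Station 1: ρ₁ = 2.12/7.3 = 0.29041, L₁ = ρ₁/(1-ρ₁) = 0.29041/(1-0.29041) = 0.4093
Station 2: ρ₂ = 3.18/7.0 = 0.4543, L₂ = ρ₂/(1-ρ₂) = 0.4543/(1-0.4543) = 0.8325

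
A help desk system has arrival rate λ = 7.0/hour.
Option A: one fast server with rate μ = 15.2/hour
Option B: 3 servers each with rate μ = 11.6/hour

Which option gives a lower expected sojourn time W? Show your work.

Option A: single server μ = 15.2 (M/M/1)
  ρ_A = 7.0/15.2 = 0.4605
  W_A = 1/(μ-λ) = 1/(15.2-7.0) = 1/8.20 = 0.1220

Option B: 3 servers μ = 11.6 (M/M/3)
  ρ_B = λ/(cμ) = 7.0/(3×11.6) = 0.2011
  Offered load a = λ/μ = cρ = 7.0/11.6 = 0.6034
  P₀ = [ Σₙ₌₀^2 aⁿ/n! + a^3/(3!(1-ρ)) ]⁻¹
  Σ = a^0/0! + a^1/1! + a^2/2! = 1.0000 + 0.6034 + 0.1821 = 1.7855
  a^3/(3!(1-ρ)) = 0.21975/(6 × 0.79885) = 0.04585
  P₀ = 1/(1.7855 + 0.04585) = 0.5460
  Lq = P₀·a^3·ρ / (3!(1-ρ)²) = 0.546039 × 0.219746 × 0.201149 / (6 × 0.638162) = 0.006303
  Wq_B = Lq/λ = 0.0063035/7.0 = 0.0009005
  W_B = Wq_B + 1/μ = 0.0009005 + 0.08621 = 0.08711

Since W_B = 0.08711 < W_A = 0.1220, Option B (multiple servers) has the shorter time in system.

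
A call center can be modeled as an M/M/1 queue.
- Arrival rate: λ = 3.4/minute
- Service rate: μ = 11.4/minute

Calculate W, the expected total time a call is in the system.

First, compute utilization: ρ = λ/μ = 3.4/11.4 = 0.2982
For M/M/1: W = 1/(μ-λ)
W = 1/(11.4-3.4) = 1/8.00
W = 0.1250 minutes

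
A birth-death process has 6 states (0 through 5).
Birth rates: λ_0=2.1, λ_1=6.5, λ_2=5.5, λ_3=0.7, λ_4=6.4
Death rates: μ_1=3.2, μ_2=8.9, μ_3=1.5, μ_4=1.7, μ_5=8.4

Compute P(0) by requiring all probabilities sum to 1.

Ratios P(n)/P(0) = (λ₀···λₙ₋₁)/(μ₁···μₙ):
P(1)/P(0) = (2.1)/(3.2) = 0.65625
P(2)/P(0) = (2.1×6.5)/(3.2×8.9) = 0.47928
P(3)/P(0) = (2.1×6.5×5.5)/(3.2×8.9×1.5) = 1.7574
P(4)/P(0) = (2.1×6.5×5.5×0.7)/(3.2×8.9×1.5×1.7) = 0.72362
P(5)/P(0) = (2.1×6.5×5.5×0.7×6.4)/(3.2×8.9×1.5×1.7×8.4) = 0.55133

Normalization: ∑ P(n) = 1
P(0) × (1.0000 + 0.65625 + 0.47928 + 1.7574 + 0.72362 + 0.55133) = 1
P(0) × 5.1679 = 1
P(0) = 1/5.1679 = 0.1935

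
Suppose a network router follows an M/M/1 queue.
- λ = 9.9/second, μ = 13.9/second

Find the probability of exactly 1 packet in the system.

ρ = λ/μ = 9.9/13.9 = 0.7122
P(n) = (1-ρ)ρⁿ
P(1) = (1-0.7122) × 0.7122^1
P(1) = 0.2878 × 0.7122
P(1) = 0.2050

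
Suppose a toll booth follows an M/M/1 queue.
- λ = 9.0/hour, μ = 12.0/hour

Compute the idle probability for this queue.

ρ = λ/μ = 9.0/12.0 = 0.7500
P(0) = 1 - ρ = 1 - 0.7500 = 0.2500
The server is idle 25.00% of the time.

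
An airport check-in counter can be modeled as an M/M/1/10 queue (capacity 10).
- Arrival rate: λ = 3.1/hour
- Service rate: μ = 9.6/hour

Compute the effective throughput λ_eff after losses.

ρ = λ/μ = 3.1/9.6 = 0.322917
P₀ = (1-ρ)/(1-ρ^(K+1)) = (1-0.322917)/(1-0.322917^11) = 0.6771/1.0000 = 0.6771
P_K = P₀×ρ^K = 0.67709 × 0.322917^10 = 0.67709 × 0.000012328 = 0.000008347
λ_eff = λ(1-P_K) = 3.1 × (1 - 0.000008347) = 3.1 × 1.0000 = 3.1000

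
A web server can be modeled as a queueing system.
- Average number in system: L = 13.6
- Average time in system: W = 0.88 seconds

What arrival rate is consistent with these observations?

Little's Law: L = λW, so λ = L/W
λ = 13.6/0.88 = 15.4545 requests/second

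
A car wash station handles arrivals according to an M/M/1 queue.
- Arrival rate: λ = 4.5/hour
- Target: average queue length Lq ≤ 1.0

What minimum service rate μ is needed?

For M/M/1: Lq = λ²/(μ(μ-λ))
Need Lq ≤ 1.0, i.e. μ(μ-λ) ≥ λ²/1.0
μ² - 4.5μ - 20.25/1.0 ≥ 0  →  μ² - 4.5μ - 20.2500 ≥ 0
Quadratic formula (positive root): μ = [λ + √(λ² + 4×20.2500)]/2
Discriminant: 20.25 + 4×20.2500 = 101.2500, √101.2500 = 10.0623
μ ≥ (4.5 + 10.0623)/2 = 7.2812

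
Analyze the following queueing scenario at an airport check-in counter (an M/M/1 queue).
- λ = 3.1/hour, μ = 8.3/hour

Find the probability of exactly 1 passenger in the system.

ρ = λ/μ = 3.1/8.3 = 0.3735
P(n) = (1-ρ)ρⁿ
P(1) = (1-0.3735) × 0.3735^1
P(1) = 0.6265 × 0.3735
P(1) = 0.2340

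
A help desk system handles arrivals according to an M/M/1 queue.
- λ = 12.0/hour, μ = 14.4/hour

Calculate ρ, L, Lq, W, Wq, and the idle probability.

Step 1: ρ = λ/μ = 12.0/14.4 = 0.8333
Step 2: L = λ/(μ-λ) = 12.0/2.40 = 5.0000
Step 3: Lq = λ²/(μ(μ-λ)) = 144.00/(14.4×2.40) = 4.1667
Step 4: W = 1/(μ-λ) = 1/2.40 = 0.41667
Step 5: Wq = λ/(μ(μ-λ)) = 12.0/(14.4×2.40) = 0.3472
Step 6: P(0) = 1-ρ = 0.1667
Verify: L = λW = 12.0×0.41667 = 5.0000 ✔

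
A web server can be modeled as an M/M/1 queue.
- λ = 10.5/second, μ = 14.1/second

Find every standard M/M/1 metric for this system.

Step 1: ρ = λ/μ = 10.5/14.1 = 0.7447
Step 2: L = λ/(μ-λ) = 10.5/3.60 = 2.9167
Step 3: Lq = λ²/(μ(μ-λ)) = 110.25/(14.1×3.60) = 2.1720
Step 4: W = 1/(μ-λ) = 1/3.60 = 0.27778
Step 5: Wq = λ/(μ(μ-λ)) = 10.5/(14.1×3.60) = 0.2069
Step 6: P(0) = 1-ρ = 0.2553
Verify: L = λW = 10.5×0.27778 = 2.9167 ✔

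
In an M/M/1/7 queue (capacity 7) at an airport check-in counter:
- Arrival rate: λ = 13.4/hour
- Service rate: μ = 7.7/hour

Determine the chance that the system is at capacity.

ρ = λ/μ = 13.4/7.7 = 1.74026
P₀ = (1-ρ)/(1-ρ^(K+1)) = (1-1.74026)/(1-1.74026^8) = -0.7403/-83.1227 = 0.008906
P_K = P₀×ρ^K = 0.008906 × 1.74026^7 = 0.008906 × 48.3391 = 0.4305
Blocking probability = 43.05%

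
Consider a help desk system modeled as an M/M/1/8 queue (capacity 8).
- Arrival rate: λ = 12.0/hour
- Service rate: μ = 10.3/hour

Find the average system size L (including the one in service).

ρ = λ/μ = 12.0/10.3 = 1.16505
P₀ = (1-ρ)/(1-ρ^(K+1)) = (1-1.16505)/(1-1.16505^9) = -0.16505/-2.9546 = 0.05586
P_K = P₀×ρ^K = 0.05586 × 1.16505^8 = 0.05586 × 3.3943 = 0.1896
L = ρ[1 - (K+1)ρ^K + Kρ^(K+1)] / [(1-ρ)(1-ρ^(K+1))]
L = 1.16505 × (1 - 9×3.394349 + 8×3.954586) / ((1 - 1.16505) × (1 - 3.954586)) = 4.9873 tickets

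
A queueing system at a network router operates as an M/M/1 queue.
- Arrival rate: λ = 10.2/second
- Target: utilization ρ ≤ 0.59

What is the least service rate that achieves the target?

ρ = λ/μ, so μ = λ/ρ
μ ≥ 10.2/0.59 = 17.2881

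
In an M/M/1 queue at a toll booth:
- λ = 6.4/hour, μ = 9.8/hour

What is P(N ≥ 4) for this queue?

ρ = λ/μ = 6.4/9.8 = 0.6531
P(N ≥ n) = ρⁿ
P(N ≥ 4) = 0.6531^4
P(N ≥ 4) = 0.1819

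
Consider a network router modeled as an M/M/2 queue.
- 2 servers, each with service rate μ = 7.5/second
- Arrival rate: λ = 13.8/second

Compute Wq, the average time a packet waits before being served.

Traffic intensity: ρ = λ/(cμ) = 13.8/(2×7.5) = 0.9200
Since ρ = 0.9200 < 1, system is stable.
Offered load a = λ/μ = cρ = 13.8/7.5 = 1.8400
P₀ = [ Σₙ₌₀^1 aⁿ/n! + a^2/(2!(1-ρ)) ]⁻¹
Σ = a^0/0! + a^1/1! = 1.0000 + 1.8400 = 2.8400
a^2/(2!(1-ρ)) = 3.3856/(2 × 0.08000) = 21.1600
P₀ = 1/(2.8400 + 21.1600) = 0.04167
Lq = P₀·a^2·ρ / (2!(1-ρ)²) = 0.041667 × 3.3856 × 0.92000 / (2 × 0.0064000) = 10.1392
Wq = Lq/λ = 10.1392/13.8 = 0.7347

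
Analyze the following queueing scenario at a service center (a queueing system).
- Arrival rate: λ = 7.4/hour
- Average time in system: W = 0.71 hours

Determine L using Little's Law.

Little's Law: L = λW
L = 7.4 × 0.71 = 5.2540 customers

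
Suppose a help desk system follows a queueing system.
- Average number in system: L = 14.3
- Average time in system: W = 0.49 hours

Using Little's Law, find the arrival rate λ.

Little's Law: L = λW, so λ = L/W
λ = 14.3/0.49 = 29.1837 tickets/hour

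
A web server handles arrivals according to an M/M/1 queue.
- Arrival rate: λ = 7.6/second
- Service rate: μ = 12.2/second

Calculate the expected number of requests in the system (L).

ρ = λ/μ = 7.6/12.2 = 0.6230
For M/M/1: L = λ/(μ-λ)
L = 7.6/(12.2-7.6) = 7.6/4.60
L = 1.6522 requests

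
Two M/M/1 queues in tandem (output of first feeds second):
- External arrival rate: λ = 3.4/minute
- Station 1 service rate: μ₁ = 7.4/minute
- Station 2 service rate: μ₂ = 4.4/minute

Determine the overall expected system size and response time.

By Jackson's theorem, each station behaves as independent M/M/1.
Station 1: ρ₁ = 3.4/7.4 = 0.4595, L₁ = ρ₁/(1-ρ₁) = λ/(μ₁-λ) = 3.4/4.00 = 0.8500
Station 2: ρ₂ = 3.4/4.4 = 0.7727, L₂ = ρ₂/(1-ρ₂) = λ/(μ₂-λ) = 3.4/1.00 = 3.4000
Total: L = L₁ + L₂ = 0.8500 + 3.4000 = 4.2500
W = L/λ = 4.2500/3.4 = 1.2500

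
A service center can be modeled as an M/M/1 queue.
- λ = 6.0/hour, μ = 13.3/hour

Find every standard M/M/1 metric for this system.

Step 1: ρ = λ/μ = 6.0/13.3 = 0.4511
Step 2: L = λ/(μ-λ) = 6.0/7.30 = 0.8219
Step 3: Lq = λ²/(μ(μ-λ)) = 36.00/(13.3×7.30) = 0.3708
Step 4: W = 1/(μ-λ) = 1/7.30 = 0.13699
Step 5: Wq = λ/(μ(μ-λ)) = 6.0/(13.3×7.30) = 0.06180
Step 6: P(0) = 1-ρ = 0.5489
Verify: L = λW = 6.0×0.13699 = 0.8219 ✔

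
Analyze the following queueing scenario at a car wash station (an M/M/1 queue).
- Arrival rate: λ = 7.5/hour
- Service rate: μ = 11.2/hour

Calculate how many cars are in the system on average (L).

ρ = λ/μ = 7.5/11.2 = 0.6696
For M/M/1: L = λ/(μ-λ)
L = 7.5/(11.2-7.5) = 7.5/3.70
L = 2.0270 cars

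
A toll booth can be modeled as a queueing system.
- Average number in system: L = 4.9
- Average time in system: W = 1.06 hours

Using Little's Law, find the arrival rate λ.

Little's Law: L = λW, so λ = L/W
λ = 4.9/1.06 = 4.6226 vehicles/hour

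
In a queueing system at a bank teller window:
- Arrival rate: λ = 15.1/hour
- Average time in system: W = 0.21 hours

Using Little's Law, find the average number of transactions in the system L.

Little's Law: L = λW
L = 15.1 × 0.21 = 3.1710 transactions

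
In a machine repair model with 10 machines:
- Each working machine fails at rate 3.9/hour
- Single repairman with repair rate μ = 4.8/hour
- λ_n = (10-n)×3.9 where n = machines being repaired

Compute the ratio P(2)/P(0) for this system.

P(2)/P(0) = ∏_{i=0}^{2-1} λ_i/μ_{i+1}
= (10-0)×3.9/4.8 × (10-1)×3.9/4.8
= 59.4141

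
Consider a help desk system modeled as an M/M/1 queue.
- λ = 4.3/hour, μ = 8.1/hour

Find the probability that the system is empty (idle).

ρ = λ/μ = 4.3/8.1 = 0.5309
P(0) = 1 - ρ = 1 - 0.5309 = 0.4691
The server is idle 46.91% of the time.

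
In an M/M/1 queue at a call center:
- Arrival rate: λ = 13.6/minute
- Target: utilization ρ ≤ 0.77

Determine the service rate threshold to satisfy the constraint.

ρ = λ/μ, so μ = λ/ρ
μ ≥ 13.6/0.77 = 17.6623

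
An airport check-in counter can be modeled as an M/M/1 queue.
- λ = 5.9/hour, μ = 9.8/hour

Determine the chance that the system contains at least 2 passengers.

ρ = λ/μ = 5.9/9.8 = 0.60204
P(N ≥ n) = ρⁿ
P(N ≥ 2) = 0.60204^2
P(N ≥ 2) = 0.3625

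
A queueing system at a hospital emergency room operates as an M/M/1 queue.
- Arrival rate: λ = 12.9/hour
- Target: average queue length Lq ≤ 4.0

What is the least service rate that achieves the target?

For M/M/1: Lq = λ²/(μ(μ-λ))
Need Lq ≤ 4.0, i.e. μ(μ-λ) ≥ λ²/4.0
μ² - 12.9μ - 166.41/4.0 ≥ 0  →  μ² - 12.9μ - 41.6025 ≥ 0
Quadratic formula (positive root): μ = [λ + √(λ² + 4×41.6025)]/2
Discriminant: 166.41 + 4×41.6025 = 332.8200, √332.8200 = 18.2434
μ ≥ (12.9 + 18.2434)/2 = 15.5717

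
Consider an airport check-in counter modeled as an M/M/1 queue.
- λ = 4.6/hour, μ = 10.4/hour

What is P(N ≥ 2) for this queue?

ρ = λ/μ = 4.6/10.4 = 0.4423
P(N ≥ n) = ρⁿ
P(N ≥ 2) = 0.4423^2
P(N ≥ 2) = 0.1956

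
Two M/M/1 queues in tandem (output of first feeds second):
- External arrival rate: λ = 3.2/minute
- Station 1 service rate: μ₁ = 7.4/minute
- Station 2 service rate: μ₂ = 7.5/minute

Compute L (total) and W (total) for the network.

By Jackson's theorem, each station behaves as independent M/M/1.
Station 1: ρ₁ = 3.2/7.4 = 0.4324, L₁ = ρ₁/(1-ρ₁) = λ/(μ₁-λ) = 3.2/4.20 = 0.7619
Station 2: ρ₂ = 3.2/7.5 = 0.4267, L₂ = ρ₂/(1-ρ₂) = λ/(μ₂-λ) = 3.2/4.30 = 0.7442
Total: L = L₁ + L₂ = 0.7619 + 0.7442 = 1.5061
W = L/λ = 1.5061/3.2 = 0.4707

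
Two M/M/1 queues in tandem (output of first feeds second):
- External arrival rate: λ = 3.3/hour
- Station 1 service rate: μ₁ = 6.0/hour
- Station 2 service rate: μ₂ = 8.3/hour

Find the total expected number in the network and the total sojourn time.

By Jackson's theorem, each station behaves as independent M/M/1.
Station 1: ρ₁ = 3.3/6.0 = 0.5500, L₁ = ρ₁/(1-ρ₁) = λ/(μ₁-λ) = 3.3/2.70 = 1.2222
Station 2: ρ₂ = 3.3/8.3 = 0.3976, L₂ = ρ₂/(1-ρ₂) = λ/(μ₂-λ) = 3.3/5.00 = 0.6600
Total: L = L₁ + L₂ = 1.2222 + 0.6600 = 1.8822
W = L/λ = 1.8822/3.3 = 0.5704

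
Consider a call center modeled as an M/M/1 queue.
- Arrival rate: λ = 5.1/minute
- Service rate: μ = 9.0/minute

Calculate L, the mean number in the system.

ρ = λ/μ = 5.1/9.0 = 0.5667
For M/M/1: L = λ/(μ-λ)
L = 5.1/(9.0-5.1) = 5.1/3.90
L = 1.3077 calls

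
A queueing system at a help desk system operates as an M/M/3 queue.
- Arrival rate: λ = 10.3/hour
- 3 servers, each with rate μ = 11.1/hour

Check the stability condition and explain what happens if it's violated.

Stability requires ρ = λ/(cμ) < 1
ρ = 10.3/(3 × 11.1) = 10.3/33.30 = 0.3093
Since 0.3093 < 1, the system is STABLE.
The servers are busy 30.93% of the time.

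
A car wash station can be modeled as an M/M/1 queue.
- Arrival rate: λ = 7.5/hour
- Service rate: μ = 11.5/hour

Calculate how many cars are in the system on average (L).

ρ = λ/μ = 7.5/11.5 = 0.6522
For M/M/1: L = λ/(μ-λ)
L = 7.5/(11.5-7.5) = 7.5/4.00
L = 1.8750 cars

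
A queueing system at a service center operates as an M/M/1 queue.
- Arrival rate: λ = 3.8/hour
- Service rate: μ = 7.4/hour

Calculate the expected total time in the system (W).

First, compute utilization: ρ = λ/μ = 3.8/7.4 = 0.5135
For M/M/1: W = 1/(μ-λ)
W = 1/(7.4-3.8) = 1/3.60
W = 0.2778 hours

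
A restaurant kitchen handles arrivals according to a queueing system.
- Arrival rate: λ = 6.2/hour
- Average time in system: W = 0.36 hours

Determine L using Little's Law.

Little's Law: L = λW
L = 6.2 × 0.36 = 2.2320 orders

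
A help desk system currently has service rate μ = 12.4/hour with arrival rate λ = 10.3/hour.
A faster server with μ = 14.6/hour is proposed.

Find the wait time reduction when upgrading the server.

System 1: ρ₁ = 10.3/12.4 = 0.8306, W₁ = 1/(12.4-10.3) = 0.47619
System 2: ρ₂ = 10.3/14.6 = 0.7055, W₂ = 1/(14.6-10.3) = 0.23256
Improvement: (W₁-W₂)/W₁ = (0.47619-0.23256)/0.47619 = 51.16%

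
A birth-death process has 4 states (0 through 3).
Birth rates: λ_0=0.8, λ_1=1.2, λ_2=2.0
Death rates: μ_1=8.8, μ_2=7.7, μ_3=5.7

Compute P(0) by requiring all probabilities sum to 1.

Ratios P(n)/P(0) = (λ₀···λₙ₋₁)/(μ₁···μₙ):
P(1)/P(0) = (0.8)/(8.8) = 0.090909
P(2)/P(0) = (0.8×1.2)/(8.8×7.7) = 0.014168
P(3)/P(0) = (0.8×1.2×2.0)/(8.8×7.7×5.7) = 0.0049711

Normalization: ∑ P(n) = 1
P(0) × (1.0000 + 0.090909 + 0.014168 + 0.0049711) = 1
P(0) × 1.1100 = 1
P(0) = 1/1.1100 = 0.9009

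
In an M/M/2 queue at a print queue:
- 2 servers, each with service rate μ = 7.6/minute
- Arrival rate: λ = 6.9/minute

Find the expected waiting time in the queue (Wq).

Traffic intensity: ρ = λ/(cμ) = 6.9/(2×7.6) = 0.4539
Since ρ = 0.4539 < 1, system is stable.
Offered load a = λ/μ = cρ = 6.9/7.6 = 0.9079
P₀ = [ Σₙ₌₀^1 aⁿ/n! + a^2/(2!(1-ρ)) ]⁻¹
Σ = a^0/0! + a^1/1! = 1.0000 + 0.9079 = 1.9079
a^2/(2!(1-ρ)) = 0.82427/(2 × 0.54605) = 0.7548
P₀ = 1/(1.9079 + 0.7548) = 0.3756
Lq = P₀·a^2·ρ / (2!(1-ρ)²) = 0.3756 × 0.8243 × 0.4539 / (2 × 0.2982) = 0.2356
Wq = Lq/λ = 0.23565/6.9 = 0.03415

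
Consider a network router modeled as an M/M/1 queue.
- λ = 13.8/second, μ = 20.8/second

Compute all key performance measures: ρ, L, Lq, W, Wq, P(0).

Step 1: ρ = λ/μ = 13.8/20.8 = 0.6635
Step 2: L = λ/(μ-λ) = 13.8/7.00 = 1.9714
Step 3: Lq = λ²/(μ(μ-λ)) = 190.44/(20.8×7.00) = 1.3080
Step 4: W = 1/(μ-λ) = 1/7.00 = 0.142857
Step 5: Wq = λ/(μ(μ-λ)) = 13.8/(20.8×7.00) = 0.09478
Step 6: P(0) = 1-ρ = 0.3365
Verify: L = λW = 13.8×0.142857 = 1.9714 ✔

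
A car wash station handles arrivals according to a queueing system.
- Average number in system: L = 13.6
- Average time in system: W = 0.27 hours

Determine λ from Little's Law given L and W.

Little's Law: L = λW, so λ = L/W
λ = 13.6/0.27 = 50.3704 cars/hour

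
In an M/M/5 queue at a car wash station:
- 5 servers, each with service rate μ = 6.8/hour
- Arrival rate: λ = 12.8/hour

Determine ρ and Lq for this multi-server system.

Traffic intensity: ρ = λ/(cμ) = 12.8/(5×6.8) = 0.3765
Since ρ = 0.3765 < 1, system is stable.
Offered load a = λ/μ = cρ = 12.8/6.8 = 1.8824
P₀ = [ Σₙ₌₀^4 aⁿ/n! + a^5/(5!(1-ρ)) ]⁻¹
Σ = a^0/0! + a^1/1! + a^2/2! + a^3/3! + a^4/4! = 1.0000 + 1.8824 + 1.7716 + 1.1116 + 0.5231 = 6.2887
a^5/(5!(1-ρ)) = 23.6323/(120 × 0.62353) = 0.3158
P₀ = 1/(6.2887 + 0.3158) = 0.1514
Lq = P₀·a^5·ρ / (5!(1-ρ)²) = 0.1514 × 23.6323 × 0.3765 / (120 × 0.3888) = 0.02887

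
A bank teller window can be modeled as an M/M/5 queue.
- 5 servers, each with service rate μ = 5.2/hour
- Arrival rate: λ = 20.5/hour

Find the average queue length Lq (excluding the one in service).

Traffic intensity: ρ = λ/(cμ) = 20.5/(5×5.2) = 0.7885
Since ρ = 0.7885 < 1, system is stable.
Offered load a = λ/μ = cρ = 20.5/5.2 = 3.9423
P₀ = [ Σₙ₌₀^4 aⁿ/n! + a^5/(5!(1-ρ)) ]⁻¹
Σ = a^0/0! + a^1/1! + a^2/2! + a^3/3! + a^4/4! = 1.000000 + 3.942308 + 7.770895 + 10.21175 + 10.06447 = 32.9894
a^5/(5!(1-ρ)) = 952.2535/(120 × 0.2115385) = 37.5130
P₀ = 1/(32.9894 + 37.5130) = 0.01418
Lq = P₀·a^5·ρ / (5!(1-ρ)²) = 0.014184 × 952.2535 × 0.78846 / (120 × 0.044749) = 1.9832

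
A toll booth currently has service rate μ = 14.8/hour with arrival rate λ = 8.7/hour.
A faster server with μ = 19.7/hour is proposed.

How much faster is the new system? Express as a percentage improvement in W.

System 1: ρ₁ = 8.7/14.8 = 0.5878, W₁ = 1/(14.8-8.7) = 0.163934
System 2: ρ₂ = 8.7/19.7 = 0.4416, W₂ = 1/(19.7-8.7) = 0.0909091
Improvement: (W₁-W₂)/W₁ = (0.163934-0.0909091)/0.163934 = 44.55%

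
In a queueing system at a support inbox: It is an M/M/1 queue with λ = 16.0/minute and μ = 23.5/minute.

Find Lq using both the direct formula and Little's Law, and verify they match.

Method 1 (direct): Lq = λ²/(μ(μ-λ)) = 256.00/(23.5 × 7.50) = 1.4525

Method 2 (Little's Law):
W = 1/(μ-λ) = 1/7.50 = 0.13333
Wq = W - 1/μ = 0.13333 - 0.042553 = 0.09078
Lq = λWq = 16.0 × 0.09078 = 1.4525 ✔ (matches Method 1)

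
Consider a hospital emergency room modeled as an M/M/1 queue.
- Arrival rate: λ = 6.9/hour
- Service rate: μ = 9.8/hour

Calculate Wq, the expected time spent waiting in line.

First, compute utilization: ρ = λ/μ = 6.9/9.8 = 0.7041
For M/M/1: Wq = λ/(μ(μ-λ))
Wq = 6.9/(9.8 × (9.8-6.9))
Wq = 6.9/(9.8 × 2.90)
Wq = 0.2428 hours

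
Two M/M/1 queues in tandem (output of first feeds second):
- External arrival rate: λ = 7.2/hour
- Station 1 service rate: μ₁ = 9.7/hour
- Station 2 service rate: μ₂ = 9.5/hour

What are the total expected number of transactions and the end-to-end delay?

By Jackson's theorem, each station behaves as independent M/M/1.
Station 1: ρ₁ = 7.2/9.7 = 0.7423, L₁ = ρ₁/(1-ρ₁) = λ/(μ₁-λ) = 7.2/2.50 = 2.8800
Station 2: ρ₂ = 7.2/9.5 = 0.7579, L₂ = ρ₂/(1-ρ₂) = λ/(μ₂-λ) = 7.2/2.30 = 3.1304
Total: L = L₁ + L₂ = 2.8800 + 3.1304 = 6.0104
W = L/λ = 6.0104/7.2 = 0.8348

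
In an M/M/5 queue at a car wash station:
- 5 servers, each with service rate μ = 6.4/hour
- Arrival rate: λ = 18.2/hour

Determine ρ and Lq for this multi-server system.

Traffic intensity: ρ = λ/(cμ) = 18.2/(5×6.4) = 0.5687
Since ρ = 0.5687 < 1, system is stable.
Offered load a = λ/μ = cρ = 18.2/6.4 = 2.8437
P₀ = [ Σₙ₌₀^4 aⁿ/n! + a^5/(5!(1-ρ)) ]⁻¹
Σ = a^0/0! + a^1/1! + a^2/2! + a^3/3! + a^4/4! = 1.0000 + 2.8437 + 4.0435 + 3.8329 + 2.7249 = 14.4450
a^5/(5!(1-ρ)) = 185.9761/(120 × 0.43125) = 3.5937
P₀ = 1/(14.4450 + 3.5937) = 0.05544
Lq = P₀·a^5·ρ / (5!(1-ρ)²) = 0.05544 × 185.9761 × 0.5687 / (120 × 0.1860) = 0.2627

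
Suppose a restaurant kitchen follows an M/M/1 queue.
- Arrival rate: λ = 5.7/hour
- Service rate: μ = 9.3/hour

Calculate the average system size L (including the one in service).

ρ = λ/μ = 5.7/9.3 = 0.6129
For M/M/1: L = λ/(μ-λ)
L = 5.7/(9.3-5.7) = 5.7/3.60
L = 1.5833 orders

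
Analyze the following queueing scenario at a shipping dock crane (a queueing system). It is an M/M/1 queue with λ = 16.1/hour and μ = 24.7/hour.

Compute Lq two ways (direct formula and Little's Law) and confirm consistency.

Method 1 (direct): Lq = λ²/(μ(μ-λ)) = 259.21/(24.7 × 8.60) = 1.2203

Method 2 (Little's Law):
W = 1/(μ-λ) = 1/8.60 = 0.116279
Wq = W - 1/μ = 0.116279 - 0.0404858 = 0.075793
Lq = λWq = 16.1 × 0.075793 = 1.2203 ✔ (matches Method 1)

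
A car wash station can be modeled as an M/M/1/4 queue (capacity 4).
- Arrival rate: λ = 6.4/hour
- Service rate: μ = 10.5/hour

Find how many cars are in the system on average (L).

ρ = λ/μ = 6.4/10.5 = 0.60952
P₀ = (1-ρ)/(1-ρ^(K+1)) = (1-0.60952)/(1-0.60952^5) = 0.39048/0.91587 = 0.4263
P_K = P₀×ρ^K = 0.426348 × 0.60952^4 = 0.426348 × 0.138023 = 0.05885
L = ρ[1 - (K+1)ρ^K + Kρ^(K+1)] / [(1-ρ)(1-ρ^(K+1))]
L = 0.60952 × (1 - 5×0.13802 + 4×0.084128) / ((1 - 0.60952) × (1 - 0.084128)) = 1.1017 cars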